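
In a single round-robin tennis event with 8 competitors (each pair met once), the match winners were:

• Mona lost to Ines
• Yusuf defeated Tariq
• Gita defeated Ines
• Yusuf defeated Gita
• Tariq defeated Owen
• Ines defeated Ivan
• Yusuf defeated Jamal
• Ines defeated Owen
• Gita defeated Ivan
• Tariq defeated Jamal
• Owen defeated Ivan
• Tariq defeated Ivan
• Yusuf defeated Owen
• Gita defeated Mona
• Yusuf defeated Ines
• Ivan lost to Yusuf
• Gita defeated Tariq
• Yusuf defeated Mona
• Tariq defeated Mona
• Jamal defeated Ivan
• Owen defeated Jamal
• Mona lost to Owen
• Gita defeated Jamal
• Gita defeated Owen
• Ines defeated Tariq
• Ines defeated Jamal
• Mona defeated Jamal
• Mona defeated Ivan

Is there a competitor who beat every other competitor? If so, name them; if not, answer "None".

Yusuf has 7 wins out of 7 opponents — a perfect record.

Yusuf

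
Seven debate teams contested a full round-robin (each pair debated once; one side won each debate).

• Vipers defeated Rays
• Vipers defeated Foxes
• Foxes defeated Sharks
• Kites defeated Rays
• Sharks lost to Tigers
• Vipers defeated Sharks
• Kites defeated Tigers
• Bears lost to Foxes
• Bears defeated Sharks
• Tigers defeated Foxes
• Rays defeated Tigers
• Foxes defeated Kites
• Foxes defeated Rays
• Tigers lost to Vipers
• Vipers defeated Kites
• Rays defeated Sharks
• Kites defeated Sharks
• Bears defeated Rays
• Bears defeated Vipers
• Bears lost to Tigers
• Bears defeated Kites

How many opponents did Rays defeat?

2

Rays' results: beat Tigers, Sharks; lost to Bears, Kites, Foxes, Vipers.
That is 2 wins.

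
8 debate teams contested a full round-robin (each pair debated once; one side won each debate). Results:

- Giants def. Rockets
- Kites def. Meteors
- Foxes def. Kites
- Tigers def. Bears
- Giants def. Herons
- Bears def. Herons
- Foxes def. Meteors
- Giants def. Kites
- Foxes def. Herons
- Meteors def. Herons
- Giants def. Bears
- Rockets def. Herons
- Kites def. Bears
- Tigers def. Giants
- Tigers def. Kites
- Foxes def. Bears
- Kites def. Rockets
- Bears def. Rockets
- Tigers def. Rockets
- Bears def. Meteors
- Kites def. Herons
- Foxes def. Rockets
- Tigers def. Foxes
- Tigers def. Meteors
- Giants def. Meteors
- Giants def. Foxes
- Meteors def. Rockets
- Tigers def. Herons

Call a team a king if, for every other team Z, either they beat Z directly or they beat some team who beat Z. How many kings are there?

Meteors cannot reach Tigers, Foxes, Kites, Giants, Bears in two steps.
Tigers reaches everyone (king).
Foxes cannot reach Tigers, Giants in two steps.
Kites cannot reach Tigers, Foxes, Giants in two steps.
Giants cannot reach Tigers in two steps.
Bears cannot reach Tigers, Foxes, Kites, Giants in two steps.
Rockets cannot reach Meteors, Tigers, Foxes, Kites, Giants, Bears in two steps.
Herons cannot reach Meteors, Tigers, Foxes, Kites, Giants, Bears, Rockets in two steps.
Kings: Tigers — 1.

1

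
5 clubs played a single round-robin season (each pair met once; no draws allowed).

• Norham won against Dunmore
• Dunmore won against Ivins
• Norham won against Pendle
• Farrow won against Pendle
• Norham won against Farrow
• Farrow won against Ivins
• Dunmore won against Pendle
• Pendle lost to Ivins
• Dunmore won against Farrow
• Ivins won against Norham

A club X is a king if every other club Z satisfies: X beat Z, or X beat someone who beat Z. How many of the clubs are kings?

3

Farrow cannot reach Dunmore in two steps.
Ivins reaches everyone (king).
Norham reaches everyone (king).
Pendle cannot reach Farrow, Ivins, Norham, Dunmore in two steps.
Dunmore reaches everyone (king).
Kings: Ivins, Norham, Dunmore — 3.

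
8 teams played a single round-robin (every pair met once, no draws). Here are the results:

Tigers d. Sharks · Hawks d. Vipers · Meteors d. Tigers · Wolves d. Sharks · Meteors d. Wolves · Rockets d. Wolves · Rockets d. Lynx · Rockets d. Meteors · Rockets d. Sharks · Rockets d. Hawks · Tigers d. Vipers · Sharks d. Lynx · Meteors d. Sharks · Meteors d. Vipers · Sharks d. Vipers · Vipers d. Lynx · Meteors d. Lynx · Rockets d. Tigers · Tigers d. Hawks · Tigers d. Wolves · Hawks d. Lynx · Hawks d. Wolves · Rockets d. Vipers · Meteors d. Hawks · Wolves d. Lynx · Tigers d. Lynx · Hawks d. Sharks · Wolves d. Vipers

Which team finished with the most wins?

Rockets

Win totals: Wolves 3, Hawks 4, Lynx 0, Meteors 6, Tigers 5, Rockets 7, Sharks 2, Vipers 1.
Rockets leads with 7 wins (next highest: 6).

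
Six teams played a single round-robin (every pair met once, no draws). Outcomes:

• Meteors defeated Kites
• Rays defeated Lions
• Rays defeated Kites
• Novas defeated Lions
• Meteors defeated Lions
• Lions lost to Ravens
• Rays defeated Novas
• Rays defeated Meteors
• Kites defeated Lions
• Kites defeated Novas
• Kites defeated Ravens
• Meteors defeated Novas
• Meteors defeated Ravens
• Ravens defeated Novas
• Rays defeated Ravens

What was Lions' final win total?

0

Lions' results: beat no one; lost to Rays, Ravens, Meteors, Kites, Novas.
That is 0 wins.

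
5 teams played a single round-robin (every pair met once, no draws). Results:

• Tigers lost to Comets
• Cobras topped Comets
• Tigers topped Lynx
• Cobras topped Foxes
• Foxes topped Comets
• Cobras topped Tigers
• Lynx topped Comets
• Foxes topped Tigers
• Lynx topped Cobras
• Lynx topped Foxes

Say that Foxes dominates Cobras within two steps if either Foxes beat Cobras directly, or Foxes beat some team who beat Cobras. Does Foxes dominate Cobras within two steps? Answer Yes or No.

No

Foxes did not beat Cobras directly.
Foxes beat Comets, Tigers, but each of them lost to Cobras. No two-step path.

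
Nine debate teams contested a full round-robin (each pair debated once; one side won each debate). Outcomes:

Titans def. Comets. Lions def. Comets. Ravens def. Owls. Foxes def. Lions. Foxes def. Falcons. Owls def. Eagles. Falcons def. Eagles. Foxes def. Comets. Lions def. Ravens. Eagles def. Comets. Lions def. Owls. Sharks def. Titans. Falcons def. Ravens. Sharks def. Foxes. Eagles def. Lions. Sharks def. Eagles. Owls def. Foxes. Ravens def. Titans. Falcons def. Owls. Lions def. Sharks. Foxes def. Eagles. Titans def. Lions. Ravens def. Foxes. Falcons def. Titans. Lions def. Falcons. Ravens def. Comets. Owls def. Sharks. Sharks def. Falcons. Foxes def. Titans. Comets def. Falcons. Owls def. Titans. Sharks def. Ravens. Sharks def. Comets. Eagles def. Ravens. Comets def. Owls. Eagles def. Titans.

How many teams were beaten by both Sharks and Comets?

Sharks beat: Eagles, Titans, Foxes, Ravens, Comets, Falcons.
Comets beat: Owls, Falcons.
Both beat: Falcons — 1.

1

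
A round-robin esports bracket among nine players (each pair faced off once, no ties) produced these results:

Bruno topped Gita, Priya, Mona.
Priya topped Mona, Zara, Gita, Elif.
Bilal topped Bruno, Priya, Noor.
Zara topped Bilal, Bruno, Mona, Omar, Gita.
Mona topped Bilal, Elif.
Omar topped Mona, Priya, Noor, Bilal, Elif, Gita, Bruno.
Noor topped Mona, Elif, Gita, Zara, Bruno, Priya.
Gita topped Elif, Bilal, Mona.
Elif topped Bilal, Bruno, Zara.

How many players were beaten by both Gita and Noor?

Gita beat: Bilal, Elif, Mona.
Noor beat: Elif, Mona, Gita, Bruno, Priya, Zara.
Both beat: Elif, Mona — 2.

2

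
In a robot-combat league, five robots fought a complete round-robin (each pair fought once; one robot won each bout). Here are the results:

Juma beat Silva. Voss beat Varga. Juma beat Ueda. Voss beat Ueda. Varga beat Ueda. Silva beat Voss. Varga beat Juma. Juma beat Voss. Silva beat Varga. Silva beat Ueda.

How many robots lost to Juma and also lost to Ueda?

Juma beat: Silva, Ueda, Voss.
Ueda beat: no one.
No one was beaten by both.

0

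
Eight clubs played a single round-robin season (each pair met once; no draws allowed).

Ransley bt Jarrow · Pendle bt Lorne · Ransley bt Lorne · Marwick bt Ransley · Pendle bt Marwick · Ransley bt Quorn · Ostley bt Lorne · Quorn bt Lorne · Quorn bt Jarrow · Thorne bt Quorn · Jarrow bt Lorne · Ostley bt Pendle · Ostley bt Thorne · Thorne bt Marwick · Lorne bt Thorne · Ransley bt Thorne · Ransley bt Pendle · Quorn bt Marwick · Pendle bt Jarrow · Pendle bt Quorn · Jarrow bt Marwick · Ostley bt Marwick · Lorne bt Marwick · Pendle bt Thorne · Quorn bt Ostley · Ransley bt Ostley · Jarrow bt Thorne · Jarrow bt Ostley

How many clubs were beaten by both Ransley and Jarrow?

3

Ransley beat: Jarrow, Quorn, Pendle, Lorne, Thorne, Ostley.
Jarrow beat: Marwick, Lorne, Thorne, Ostley.
Both beat: Lorne, Thorne, Ostley — 3.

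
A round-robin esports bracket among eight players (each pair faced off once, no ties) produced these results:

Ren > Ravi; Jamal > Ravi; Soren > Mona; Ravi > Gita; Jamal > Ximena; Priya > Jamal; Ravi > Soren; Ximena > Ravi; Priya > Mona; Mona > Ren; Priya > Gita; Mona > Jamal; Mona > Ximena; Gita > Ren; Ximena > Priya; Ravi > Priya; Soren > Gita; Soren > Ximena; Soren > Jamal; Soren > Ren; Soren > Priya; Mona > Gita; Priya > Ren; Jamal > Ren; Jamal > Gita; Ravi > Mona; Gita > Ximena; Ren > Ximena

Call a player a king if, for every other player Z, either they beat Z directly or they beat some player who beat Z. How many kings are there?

Priya cannot reach Soren in two steps.
Ximena reaches everyone (king).
Ravi reaches everyone (king).
Mona cannot reach Soren in two steps.
Soren reaches everyone (king).
Ren cannot reach Jamal in two steps.
Gita cannot reach Mona, Soren, Jamal in two steps.
Jamal reaches everyone (king).
Kings: Ximena, Ravi, Soren, Jamal — 4.

4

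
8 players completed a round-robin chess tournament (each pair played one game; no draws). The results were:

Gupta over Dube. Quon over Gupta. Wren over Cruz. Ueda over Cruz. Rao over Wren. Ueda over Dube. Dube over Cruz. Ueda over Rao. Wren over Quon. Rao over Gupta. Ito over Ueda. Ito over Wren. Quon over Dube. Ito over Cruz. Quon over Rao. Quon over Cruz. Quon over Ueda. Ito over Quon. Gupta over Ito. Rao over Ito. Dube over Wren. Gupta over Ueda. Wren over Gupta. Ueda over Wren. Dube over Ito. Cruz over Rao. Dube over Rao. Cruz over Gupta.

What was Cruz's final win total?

Cruz's results: beat Gupta, Rao; lost to Quon, Ito, Ueda, Dube, Wren.
That is 2 wins.

2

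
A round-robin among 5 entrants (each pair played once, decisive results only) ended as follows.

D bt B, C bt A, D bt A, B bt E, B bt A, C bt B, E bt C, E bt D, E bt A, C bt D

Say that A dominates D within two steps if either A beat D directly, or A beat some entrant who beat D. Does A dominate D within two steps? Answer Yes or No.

No

A did not beat D directly.
A beat no one, so there is no intermediate entrant.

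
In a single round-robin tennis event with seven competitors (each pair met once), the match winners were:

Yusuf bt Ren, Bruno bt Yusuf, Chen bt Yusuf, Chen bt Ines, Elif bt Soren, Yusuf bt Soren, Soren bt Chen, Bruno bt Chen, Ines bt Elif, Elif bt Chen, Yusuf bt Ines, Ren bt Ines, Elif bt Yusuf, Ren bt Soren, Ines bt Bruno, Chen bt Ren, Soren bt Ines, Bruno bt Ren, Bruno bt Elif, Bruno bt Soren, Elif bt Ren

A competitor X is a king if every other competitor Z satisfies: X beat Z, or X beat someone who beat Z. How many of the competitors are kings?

Bruno reaches everyone (king).
Chen reaches everyone (king).
Yusuf reaches everyone (king).
Ren cannot reach Yusuf in two steps.
Elif cannot reach Bruno in two steps.
Ines reaches everyone (king).
Soren reaches everyone (king).
Kings: Bruno, Chen, Yusuf, Ines, Soren — 5.

5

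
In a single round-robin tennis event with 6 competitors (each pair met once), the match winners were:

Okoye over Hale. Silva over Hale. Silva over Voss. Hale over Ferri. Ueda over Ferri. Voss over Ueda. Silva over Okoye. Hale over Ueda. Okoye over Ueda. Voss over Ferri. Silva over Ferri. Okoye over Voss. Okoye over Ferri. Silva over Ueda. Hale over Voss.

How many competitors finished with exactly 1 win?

Win totals: Ferri 0, Okoye 4, Hale 3, Ueda 1, Silva 5, Voss 2.
Exactly 1: Ueda — 1 competitor.

1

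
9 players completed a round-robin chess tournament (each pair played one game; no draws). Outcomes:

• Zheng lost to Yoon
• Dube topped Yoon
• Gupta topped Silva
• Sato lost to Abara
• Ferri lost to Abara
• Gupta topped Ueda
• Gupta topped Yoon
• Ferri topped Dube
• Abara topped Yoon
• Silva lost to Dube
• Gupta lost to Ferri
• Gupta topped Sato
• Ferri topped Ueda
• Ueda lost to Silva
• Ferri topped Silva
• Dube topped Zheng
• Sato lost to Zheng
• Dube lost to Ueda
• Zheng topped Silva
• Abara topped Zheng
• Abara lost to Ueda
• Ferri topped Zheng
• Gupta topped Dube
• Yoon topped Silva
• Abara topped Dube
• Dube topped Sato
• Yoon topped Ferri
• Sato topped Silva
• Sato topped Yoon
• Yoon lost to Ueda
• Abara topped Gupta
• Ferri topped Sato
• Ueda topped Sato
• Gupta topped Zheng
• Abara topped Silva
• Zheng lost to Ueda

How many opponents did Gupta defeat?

Gupta's results: beat Sato, Zheng, Yoon, Dube, Silva, Ueda; lost to Abara, Ferri.
That is 6 wins.

6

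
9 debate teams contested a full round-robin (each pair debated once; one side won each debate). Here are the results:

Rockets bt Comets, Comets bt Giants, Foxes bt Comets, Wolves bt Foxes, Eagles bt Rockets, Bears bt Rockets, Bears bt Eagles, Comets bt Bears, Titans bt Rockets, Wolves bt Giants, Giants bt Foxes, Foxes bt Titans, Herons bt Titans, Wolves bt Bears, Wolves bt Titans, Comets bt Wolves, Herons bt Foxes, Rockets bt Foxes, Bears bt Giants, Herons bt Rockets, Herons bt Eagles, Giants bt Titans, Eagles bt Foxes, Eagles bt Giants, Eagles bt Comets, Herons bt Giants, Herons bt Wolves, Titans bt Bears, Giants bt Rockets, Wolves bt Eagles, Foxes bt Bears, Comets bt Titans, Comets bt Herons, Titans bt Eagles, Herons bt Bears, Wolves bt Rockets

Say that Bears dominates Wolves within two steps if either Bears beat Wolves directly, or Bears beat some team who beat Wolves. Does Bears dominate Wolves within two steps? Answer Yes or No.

Bears did not beat Wolves directly.
Bears beat Giants, Eagles, Rockets, but each of them lost to Wolves. No two-step path.

No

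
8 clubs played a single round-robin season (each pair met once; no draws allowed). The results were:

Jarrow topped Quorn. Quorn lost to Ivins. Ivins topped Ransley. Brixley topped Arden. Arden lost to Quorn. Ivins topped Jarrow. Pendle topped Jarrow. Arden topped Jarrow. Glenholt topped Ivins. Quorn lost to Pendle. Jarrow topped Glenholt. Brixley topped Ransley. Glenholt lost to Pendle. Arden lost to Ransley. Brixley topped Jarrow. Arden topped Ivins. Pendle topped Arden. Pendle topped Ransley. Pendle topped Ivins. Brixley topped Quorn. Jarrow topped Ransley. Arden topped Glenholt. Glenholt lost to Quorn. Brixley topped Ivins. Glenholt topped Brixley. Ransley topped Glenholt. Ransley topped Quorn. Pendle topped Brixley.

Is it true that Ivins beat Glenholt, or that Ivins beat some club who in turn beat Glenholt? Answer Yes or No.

Yes

Ivins did not beat Glenholt directly.
Ivins beat Ransley, Quorn, Jarrow. Of those, Ransley beat Glenholt.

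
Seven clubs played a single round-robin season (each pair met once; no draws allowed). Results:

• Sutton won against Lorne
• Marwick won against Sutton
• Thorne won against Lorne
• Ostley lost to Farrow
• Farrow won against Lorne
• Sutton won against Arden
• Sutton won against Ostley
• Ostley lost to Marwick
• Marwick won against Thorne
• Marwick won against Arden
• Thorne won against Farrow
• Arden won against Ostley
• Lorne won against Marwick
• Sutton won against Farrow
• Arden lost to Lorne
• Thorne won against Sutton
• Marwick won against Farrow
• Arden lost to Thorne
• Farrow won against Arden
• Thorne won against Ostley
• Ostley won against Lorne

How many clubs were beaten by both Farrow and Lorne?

1

Farrow beat: Arden, Lorne, Ostley.
Lorne beat: Marwick, Arden.
Both beat: Arden — 1.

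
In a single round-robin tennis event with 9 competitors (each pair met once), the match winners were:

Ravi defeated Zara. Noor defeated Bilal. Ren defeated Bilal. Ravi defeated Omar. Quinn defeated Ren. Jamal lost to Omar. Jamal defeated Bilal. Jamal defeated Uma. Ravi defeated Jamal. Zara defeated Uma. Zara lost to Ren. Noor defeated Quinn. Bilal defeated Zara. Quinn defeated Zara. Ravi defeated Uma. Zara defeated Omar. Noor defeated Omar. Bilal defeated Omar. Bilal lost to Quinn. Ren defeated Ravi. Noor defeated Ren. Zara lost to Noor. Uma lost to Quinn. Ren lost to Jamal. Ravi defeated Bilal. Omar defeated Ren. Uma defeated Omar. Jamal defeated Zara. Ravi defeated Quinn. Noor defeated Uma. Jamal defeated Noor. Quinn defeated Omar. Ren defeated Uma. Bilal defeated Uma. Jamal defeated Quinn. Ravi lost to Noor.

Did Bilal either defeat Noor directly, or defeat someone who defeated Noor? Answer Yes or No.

No

Bilal did not beat Noor directly.
Bilal beat Uma, Omar, Zara, but each of them lost to Noor. No two-step path.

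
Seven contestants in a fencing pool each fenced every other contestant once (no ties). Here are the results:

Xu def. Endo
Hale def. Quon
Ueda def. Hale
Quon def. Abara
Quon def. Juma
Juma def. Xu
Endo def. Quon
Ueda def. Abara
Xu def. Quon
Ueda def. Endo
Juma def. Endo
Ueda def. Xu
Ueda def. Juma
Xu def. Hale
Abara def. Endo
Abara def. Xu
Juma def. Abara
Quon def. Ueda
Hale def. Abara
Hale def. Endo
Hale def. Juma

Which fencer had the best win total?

Ueda

Win totals: Endo 1, Quon 3, Hale 4, Abara 2, Juma 3, Xu 3, Ueda 5.
Ueda leads with 5 wins (next highest: 4).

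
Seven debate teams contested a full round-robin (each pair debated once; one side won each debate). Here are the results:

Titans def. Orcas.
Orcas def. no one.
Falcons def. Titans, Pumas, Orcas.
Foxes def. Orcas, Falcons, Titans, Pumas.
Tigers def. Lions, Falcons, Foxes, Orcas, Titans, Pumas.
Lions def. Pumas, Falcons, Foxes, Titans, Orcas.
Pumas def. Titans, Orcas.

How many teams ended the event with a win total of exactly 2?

Win totals: Pumas 2, Orcas 0, Lions 5, Foxes 4, Falcons 3, Titans 1, Tigers 6.
Exactly 2: Pumas — 1 team.

1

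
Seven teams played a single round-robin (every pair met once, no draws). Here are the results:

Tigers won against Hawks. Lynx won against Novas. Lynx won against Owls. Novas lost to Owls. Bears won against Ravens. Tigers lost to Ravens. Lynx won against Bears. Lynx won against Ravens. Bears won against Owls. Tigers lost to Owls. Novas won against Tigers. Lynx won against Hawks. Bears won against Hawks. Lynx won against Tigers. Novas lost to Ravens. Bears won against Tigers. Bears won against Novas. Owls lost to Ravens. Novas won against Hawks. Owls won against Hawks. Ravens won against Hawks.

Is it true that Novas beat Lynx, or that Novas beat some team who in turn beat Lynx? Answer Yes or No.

Novas did not beat Lynx directly.
Novas beat Hawks, Tigers, but each of them lost to Lynx. No two-step path.

No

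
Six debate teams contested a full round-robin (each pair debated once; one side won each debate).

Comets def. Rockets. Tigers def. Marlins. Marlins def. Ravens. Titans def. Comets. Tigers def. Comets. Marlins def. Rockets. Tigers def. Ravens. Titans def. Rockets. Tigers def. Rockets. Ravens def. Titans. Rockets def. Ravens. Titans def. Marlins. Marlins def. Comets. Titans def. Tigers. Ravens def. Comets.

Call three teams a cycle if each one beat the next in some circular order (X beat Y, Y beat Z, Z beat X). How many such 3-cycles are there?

Win totals: Comets 1, Marlins 3, Titans 4, Tigers 4, Rockets 1, Ravens 2.
A team with w wins dominates both others in C(w,2) triples; summing gives 0 + 3 + 6 + 6 + 0 + 1 = 16 transitive triples.
Total triples C(6,3) = 20, so cyclic triples = 20 − 16 = 4.

4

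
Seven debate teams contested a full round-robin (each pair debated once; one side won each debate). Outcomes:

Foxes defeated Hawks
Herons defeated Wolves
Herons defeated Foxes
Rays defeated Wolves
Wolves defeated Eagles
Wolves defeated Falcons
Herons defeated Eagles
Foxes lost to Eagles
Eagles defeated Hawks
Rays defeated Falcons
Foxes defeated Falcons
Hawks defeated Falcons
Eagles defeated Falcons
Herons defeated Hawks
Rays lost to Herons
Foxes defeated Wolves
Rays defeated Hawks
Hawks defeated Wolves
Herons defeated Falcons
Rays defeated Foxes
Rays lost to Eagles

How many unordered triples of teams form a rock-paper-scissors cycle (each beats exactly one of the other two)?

3

Win totals: Falcons 0, Foxes 3, Herons 6, Hawks 2, Rays 4, Eagles 4, Wolves 2.
A team with w wins dominates both others in C(w,2) triples; summing gives 0 + 3 + 15 + 1 + 6 + 6 + 1 = 32 transitive triples.
Total triples C(7,3) = 35, so cyclic triples = 35 − 32 = 3.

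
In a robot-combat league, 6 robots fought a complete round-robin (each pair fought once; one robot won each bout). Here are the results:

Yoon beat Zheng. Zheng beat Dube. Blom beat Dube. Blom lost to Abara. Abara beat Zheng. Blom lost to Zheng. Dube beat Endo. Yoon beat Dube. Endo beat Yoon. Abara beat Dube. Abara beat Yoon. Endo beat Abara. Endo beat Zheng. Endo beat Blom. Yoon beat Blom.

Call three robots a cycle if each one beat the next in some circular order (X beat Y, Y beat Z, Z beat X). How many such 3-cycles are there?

4

Of the C(6,3) = 20 triples, the cyclic ones are: {Abara, Endo, Dube}; {Endo, Zheng, Dube}; {Endo, Yoon, Dube}; {Endo, Blom, Dube}.
That is 4.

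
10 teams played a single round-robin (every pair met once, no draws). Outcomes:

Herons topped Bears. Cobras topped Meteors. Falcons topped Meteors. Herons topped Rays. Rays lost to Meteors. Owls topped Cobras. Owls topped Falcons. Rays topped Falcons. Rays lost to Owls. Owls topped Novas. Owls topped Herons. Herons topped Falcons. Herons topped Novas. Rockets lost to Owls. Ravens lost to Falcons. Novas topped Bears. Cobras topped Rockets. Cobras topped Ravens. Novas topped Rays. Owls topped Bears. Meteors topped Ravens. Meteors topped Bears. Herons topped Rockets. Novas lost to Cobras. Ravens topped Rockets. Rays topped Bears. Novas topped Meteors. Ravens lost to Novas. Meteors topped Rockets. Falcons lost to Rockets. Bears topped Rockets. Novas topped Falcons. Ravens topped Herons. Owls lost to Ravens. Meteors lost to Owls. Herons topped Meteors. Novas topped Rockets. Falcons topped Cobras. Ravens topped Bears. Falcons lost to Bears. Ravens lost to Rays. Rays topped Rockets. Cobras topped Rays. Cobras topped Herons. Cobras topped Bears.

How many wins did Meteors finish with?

Meteors' results: beat Ravens, Rays, Rockets, Bears; lost to Herons, Novas, Cobras, Falcons, Owls.
That is 4 wins.

4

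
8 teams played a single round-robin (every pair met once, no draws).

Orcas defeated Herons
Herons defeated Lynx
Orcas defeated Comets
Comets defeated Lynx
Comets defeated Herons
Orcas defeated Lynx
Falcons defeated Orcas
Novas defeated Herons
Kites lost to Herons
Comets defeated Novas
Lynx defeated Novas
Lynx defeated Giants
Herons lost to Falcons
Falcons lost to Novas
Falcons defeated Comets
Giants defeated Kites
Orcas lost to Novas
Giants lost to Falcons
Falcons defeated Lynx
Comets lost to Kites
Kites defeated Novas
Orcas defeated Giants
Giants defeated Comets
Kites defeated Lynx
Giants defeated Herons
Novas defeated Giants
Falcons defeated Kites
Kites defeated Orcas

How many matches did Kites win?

Kites' results: beat Comets, Lynx, Orcas, Novas; lost to Giants, Herons, Falcons.
That is 4 wins.

4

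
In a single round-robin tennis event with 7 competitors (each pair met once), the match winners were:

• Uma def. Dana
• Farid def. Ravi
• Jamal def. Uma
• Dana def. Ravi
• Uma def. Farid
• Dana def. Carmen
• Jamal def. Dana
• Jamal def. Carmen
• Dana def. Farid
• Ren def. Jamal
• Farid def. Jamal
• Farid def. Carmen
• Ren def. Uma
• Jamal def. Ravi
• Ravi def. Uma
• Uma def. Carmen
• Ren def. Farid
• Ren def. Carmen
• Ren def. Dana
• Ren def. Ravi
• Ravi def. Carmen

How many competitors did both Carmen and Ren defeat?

0

Carmen beat: no one.
Ren beat: Farid, Jamal, Dana, Ravi, Carmen, Uma.
No one was beaten by both.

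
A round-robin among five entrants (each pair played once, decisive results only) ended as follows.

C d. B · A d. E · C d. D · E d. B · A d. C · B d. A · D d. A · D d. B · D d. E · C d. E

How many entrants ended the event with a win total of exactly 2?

Win totals: A 2, B 1, C 3, D 3, E 1.
Exactly 2: A — 1 entrant.

1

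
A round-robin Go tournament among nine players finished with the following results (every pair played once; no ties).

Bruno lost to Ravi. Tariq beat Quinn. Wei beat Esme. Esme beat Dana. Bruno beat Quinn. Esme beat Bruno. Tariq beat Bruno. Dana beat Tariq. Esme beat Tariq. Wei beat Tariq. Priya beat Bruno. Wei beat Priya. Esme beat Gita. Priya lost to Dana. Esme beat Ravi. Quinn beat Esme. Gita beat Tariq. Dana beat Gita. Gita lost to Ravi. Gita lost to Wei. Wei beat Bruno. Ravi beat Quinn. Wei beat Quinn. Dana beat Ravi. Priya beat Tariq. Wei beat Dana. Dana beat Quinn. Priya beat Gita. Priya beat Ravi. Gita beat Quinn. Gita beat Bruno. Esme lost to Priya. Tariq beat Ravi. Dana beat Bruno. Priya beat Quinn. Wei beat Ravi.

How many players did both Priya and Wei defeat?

Priya beat: Esme, Tariq, Bruno, Gita, Ravi, Quinn.
Wei beat: Esme, Priya, Tariq, Bruno, Gita, Ravi, Dana, Quinn.
Both beat: Esme, Tariq, Bruno, Gita, Ravi, Quinn — 6.

6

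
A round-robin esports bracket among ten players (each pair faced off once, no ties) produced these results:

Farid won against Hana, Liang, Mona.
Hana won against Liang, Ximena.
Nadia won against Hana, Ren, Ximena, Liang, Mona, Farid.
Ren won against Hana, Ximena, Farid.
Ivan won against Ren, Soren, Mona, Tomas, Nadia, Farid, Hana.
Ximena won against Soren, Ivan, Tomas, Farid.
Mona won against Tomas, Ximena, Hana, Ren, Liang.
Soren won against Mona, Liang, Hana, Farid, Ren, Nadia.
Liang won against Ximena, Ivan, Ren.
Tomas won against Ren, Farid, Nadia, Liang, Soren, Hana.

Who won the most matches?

Ivan

Win totals: Ximena 4, Ivan 7, Ren 3, Tomas 6, Mona 5, Soren 6, Farid 3, Hana 2, Liang 3, Nadia 6.
Ivan leads with 7 wins (next highest: 6).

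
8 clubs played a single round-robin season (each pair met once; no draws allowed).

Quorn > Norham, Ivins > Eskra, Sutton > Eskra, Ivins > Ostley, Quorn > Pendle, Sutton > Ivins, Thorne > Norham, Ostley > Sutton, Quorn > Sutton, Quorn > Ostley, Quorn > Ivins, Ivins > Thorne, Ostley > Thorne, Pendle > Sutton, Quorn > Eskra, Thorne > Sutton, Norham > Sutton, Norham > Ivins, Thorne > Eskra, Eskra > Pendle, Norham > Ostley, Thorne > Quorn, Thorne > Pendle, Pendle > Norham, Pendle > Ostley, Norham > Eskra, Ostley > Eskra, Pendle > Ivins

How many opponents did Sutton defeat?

Sutton's results: beat Ivins, Eskra; lost to Thorne, Quorn, Ostley, Pendle, Norham.
That is 2 wins.

2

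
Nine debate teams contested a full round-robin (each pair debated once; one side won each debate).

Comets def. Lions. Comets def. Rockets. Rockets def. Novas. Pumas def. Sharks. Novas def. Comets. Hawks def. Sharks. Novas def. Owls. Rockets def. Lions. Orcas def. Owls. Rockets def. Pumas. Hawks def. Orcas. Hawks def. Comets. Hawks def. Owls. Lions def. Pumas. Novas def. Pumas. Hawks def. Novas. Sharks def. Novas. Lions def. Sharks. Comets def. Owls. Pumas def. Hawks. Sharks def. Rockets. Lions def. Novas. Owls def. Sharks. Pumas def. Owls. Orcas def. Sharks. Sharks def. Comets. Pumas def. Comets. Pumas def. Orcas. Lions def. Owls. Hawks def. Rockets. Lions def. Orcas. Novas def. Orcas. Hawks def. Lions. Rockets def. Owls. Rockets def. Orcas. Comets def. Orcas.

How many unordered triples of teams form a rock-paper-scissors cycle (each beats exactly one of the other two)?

17

Win totals: Novas 4, Comets 4, Rockets 5, Sharks 3, Lions 5, Hawks 7, Pumas 5, Orcas 2, Owls 1.
A team with w wins dominates both others in C(w,2) triples; summing gives 6 + 6 + 10 + 3 + 10 + 21 + 10 + 1 + 0 = 67 transitive triples.
Total triples C(9,3) = 84, so cyclic triples = 84 − 67 = 17.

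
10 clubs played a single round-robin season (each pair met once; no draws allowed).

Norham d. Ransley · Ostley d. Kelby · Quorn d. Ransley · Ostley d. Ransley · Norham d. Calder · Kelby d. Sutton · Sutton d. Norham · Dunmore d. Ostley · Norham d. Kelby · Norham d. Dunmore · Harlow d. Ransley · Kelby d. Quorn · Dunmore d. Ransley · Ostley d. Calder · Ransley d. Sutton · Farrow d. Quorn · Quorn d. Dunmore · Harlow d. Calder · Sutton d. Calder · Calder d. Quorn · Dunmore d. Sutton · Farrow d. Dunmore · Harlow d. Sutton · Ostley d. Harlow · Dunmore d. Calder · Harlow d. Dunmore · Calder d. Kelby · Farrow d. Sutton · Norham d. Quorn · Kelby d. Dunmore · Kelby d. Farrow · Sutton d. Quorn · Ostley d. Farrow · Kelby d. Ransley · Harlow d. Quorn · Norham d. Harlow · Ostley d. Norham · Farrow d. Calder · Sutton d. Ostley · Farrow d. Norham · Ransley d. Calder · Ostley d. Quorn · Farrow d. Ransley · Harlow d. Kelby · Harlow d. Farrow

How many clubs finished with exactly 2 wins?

Win totals: Norham 6, Kelby 5, Sutton 4, Quorn 2, Ransley 2, Farrow 6, Dunmore 4, Ostley 7, Harlow 7, Calder 2.
Exactly 2: Quorn, Ransley, Calder — 3 clubs.

3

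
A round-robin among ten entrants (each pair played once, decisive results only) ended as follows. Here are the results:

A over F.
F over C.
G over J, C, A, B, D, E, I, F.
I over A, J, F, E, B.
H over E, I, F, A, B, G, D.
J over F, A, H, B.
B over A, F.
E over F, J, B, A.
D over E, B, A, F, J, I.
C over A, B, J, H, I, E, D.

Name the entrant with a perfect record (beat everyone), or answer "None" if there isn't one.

Highest win total is G with 8 (out of 9 possible).
G lost to H, so no entrant went undefeated.

None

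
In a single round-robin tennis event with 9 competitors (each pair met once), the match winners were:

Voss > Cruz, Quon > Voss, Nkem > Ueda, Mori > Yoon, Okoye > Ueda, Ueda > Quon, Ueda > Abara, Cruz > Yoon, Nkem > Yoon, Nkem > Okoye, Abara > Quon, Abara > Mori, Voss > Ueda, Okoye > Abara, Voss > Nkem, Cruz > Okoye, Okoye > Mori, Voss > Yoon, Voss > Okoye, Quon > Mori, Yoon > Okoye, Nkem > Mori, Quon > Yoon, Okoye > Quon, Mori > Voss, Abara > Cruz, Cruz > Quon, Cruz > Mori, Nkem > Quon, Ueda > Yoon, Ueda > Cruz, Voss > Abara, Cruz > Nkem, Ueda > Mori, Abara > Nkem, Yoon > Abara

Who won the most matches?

Win totals: Voss 6, Okoye 4, Quon 3, Abara 4, Cruz 5, Ueda 5, Yoon 2, Nkem 5, Mori 2.
Voss leads with 6 wins (next highest: 5).

Voss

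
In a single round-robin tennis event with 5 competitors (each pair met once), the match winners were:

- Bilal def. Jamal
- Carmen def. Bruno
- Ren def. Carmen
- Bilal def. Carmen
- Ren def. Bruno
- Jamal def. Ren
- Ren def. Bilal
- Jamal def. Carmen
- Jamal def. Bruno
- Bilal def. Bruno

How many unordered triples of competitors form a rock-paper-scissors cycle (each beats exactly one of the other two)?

1

Of the C(5,3) = 10 triples, the cyclic ones are: {Jamal, Bilal, Ren}.
That is 1.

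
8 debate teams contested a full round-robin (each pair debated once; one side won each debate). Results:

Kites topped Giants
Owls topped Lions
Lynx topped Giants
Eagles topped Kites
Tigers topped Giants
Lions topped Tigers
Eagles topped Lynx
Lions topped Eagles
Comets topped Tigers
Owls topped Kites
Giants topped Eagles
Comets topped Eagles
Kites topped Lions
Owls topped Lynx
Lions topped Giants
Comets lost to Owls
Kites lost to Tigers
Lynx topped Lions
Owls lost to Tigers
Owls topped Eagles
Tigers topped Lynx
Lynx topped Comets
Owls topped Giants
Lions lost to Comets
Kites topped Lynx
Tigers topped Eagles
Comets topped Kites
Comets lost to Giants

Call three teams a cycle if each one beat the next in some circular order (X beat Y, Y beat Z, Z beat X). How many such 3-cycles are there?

Win totals: Lynx 3, Tigers 5, Giants 2, Kites 3, Lions 3, Comets 4, Eagles 2, Owls 6.
A team with w wins dominates both others in C(w,2) triples; summing gives 3 + 10 + 1 + 3 + 3 + 6 + 1 + 15 = 42 transitive triples.
Total triples C(8,3) = 56, so cyclic triples = 56 − 42 = 14.

14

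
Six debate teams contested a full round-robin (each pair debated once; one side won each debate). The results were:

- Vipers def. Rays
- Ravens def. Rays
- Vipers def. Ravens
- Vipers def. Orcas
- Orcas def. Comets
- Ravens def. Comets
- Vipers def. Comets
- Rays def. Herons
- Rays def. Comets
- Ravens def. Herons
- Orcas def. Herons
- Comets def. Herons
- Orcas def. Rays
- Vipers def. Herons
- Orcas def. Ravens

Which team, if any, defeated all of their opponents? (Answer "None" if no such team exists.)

Vipers

Vipers has 5 wins out of 5 opponents — a perfect record.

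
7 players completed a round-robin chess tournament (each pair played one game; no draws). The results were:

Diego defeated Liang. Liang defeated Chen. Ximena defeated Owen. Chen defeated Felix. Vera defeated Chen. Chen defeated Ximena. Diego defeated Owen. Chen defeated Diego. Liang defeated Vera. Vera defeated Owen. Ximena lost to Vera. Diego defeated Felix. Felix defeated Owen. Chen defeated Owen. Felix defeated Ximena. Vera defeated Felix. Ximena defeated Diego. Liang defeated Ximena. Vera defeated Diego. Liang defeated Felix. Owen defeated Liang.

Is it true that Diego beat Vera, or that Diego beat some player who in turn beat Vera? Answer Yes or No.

Diego did not beat Vera directly.
Diego beat Liang, Owen, Felix. Of those, Liang beat Vera.

Yes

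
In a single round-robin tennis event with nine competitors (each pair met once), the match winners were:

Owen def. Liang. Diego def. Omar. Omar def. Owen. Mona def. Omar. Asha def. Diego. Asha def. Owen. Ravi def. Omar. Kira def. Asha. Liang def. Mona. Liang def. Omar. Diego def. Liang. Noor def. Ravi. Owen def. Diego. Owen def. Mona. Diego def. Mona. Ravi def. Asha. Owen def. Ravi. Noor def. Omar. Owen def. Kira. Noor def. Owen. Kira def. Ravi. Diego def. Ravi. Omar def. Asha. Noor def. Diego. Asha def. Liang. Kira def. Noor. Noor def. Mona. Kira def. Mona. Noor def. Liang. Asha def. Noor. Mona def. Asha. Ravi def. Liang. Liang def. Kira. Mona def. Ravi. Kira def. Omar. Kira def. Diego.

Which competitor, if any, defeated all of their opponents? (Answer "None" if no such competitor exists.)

None

Highest win total is Noor with 6 (out of 8 possible).
Noor lost to Asha, Kira, so no competitor went undefeated.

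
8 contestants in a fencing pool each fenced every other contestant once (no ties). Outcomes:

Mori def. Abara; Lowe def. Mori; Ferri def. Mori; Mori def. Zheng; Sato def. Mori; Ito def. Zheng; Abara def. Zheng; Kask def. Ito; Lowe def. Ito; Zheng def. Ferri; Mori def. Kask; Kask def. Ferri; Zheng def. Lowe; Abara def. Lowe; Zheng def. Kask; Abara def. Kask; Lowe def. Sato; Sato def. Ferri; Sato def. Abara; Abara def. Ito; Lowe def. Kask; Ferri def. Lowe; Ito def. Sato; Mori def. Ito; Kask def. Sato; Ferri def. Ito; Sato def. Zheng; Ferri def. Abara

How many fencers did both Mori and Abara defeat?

3

Mori beat: Kask, Zheng, Abara, Ito.
Abara beat: Kask, Lowe, Zheng, Ito.
Both beat: Kask, Zheng, Ito — 3.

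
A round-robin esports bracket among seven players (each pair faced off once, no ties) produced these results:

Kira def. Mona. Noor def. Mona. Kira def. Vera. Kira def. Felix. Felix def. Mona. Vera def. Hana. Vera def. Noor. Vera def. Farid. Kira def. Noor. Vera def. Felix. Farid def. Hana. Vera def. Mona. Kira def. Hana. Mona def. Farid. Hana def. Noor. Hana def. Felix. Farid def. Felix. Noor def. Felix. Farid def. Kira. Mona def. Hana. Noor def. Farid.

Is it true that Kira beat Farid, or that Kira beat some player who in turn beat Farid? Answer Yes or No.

Yes

Kira did not beat Farid directly.
Kira beat Hana, Vera, Noor, Mona, Felix. Of those, Vera beat Farid.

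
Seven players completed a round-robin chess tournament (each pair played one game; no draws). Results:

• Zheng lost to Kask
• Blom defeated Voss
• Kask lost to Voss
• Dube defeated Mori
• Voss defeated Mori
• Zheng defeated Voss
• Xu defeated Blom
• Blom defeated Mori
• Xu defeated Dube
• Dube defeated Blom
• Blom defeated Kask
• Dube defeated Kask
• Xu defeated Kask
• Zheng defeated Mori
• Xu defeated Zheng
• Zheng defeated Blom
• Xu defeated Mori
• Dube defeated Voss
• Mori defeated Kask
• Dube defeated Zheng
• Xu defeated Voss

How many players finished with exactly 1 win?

Win totals: Mori 1, Dube 5, Voss 2, Blom 3, Kask 1, Zheng 3, Xu 6.
Exactly 1: Mori, Kask — 2 players.

2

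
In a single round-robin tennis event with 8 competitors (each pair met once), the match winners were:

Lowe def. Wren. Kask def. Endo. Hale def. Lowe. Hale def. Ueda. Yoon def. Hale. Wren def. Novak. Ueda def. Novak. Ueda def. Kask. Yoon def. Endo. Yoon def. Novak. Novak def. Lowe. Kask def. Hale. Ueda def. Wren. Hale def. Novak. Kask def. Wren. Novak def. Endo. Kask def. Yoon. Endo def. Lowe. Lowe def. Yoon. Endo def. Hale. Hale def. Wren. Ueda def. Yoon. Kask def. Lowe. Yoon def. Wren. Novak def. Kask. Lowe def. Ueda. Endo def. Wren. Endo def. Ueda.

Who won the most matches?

Kask

Win totals: Yoon 4, Novak 3, Wren 1, Endo 4, Kask 5, Hale 4, Ueda 4, Lowe 3.
Kask leads with 5 wins (next highest: 4).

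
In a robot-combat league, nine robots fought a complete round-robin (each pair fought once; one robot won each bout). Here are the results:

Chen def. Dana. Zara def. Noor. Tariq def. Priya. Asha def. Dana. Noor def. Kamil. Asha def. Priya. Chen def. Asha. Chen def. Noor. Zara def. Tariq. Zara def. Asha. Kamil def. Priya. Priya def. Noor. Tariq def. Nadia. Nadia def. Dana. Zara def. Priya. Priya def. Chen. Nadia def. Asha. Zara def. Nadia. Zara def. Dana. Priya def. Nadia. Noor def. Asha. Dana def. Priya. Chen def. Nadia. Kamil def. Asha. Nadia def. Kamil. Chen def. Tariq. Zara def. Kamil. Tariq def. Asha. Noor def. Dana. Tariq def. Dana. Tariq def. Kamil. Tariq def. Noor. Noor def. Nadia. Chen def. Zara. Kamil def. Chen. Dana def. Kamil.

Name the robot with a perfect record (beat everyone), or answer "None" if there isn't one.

None

Highest win total is Zara with 7 (out of 8 possible).
Zara lost to Chen, so no robot went undefeated.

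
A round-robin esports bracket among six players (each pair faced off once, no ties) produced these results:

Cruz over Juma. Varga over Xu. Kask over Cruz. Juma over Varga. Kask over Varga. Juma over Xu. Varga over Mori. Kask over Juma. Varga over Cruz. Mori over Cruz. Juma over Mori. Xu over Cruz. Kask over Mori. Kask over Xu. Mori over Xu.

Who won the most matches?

Kask

Win totals: Xu 1, Kask 5, Juma 3, Cruz 1, Varga 3, Mori 2.
Kask leads with 5 wins (next highest: 3).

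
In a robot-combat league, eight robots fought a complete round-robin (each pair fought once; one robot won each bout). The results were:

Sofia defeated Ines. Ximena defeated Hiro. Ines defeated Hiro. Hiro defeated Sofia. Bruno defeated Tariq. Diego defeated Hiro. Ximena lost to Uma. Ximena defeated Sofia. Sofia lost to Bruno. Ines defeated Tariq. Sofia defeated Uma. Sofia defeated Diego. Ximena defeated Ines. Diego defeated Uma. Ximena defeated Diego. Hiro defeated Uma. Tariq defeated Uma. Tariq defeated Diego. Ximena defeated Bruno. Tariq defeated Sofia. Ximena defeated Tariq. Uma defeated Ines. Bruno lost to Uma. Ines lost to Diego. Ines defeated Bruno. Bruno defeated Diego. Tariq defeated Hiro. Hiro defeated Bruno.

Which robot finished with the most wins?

Ximena

Win totals: Hiro 3, Bruno 3, Ines 3, Uma 3, Ximena 6, Tariq 4, Sofia 3, Diego 3.
Ximena leads with 6 wins (next highest: 4).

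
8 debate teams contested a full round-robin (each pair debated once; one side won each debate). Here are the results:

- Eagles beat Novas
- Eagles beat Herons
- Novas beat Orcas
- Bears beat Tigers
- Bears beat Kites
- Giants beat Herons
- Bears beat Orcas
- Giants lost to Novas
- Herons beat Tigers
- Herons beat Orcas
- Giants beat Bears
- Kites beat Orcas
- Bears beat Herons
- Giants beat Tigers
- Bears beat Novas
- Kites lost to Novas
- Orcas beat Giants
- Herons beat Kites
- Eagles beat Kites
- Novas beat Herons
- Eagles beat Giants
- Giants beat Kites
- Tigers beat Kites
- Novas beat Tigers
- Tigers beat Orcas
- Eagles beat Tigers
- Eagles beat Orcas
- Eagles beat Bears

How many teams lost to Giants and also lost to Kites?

Giants beat: Tigers, Kites, Herons, Bears.
Kites beat: Orcas.
No one was beaten by both.

0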